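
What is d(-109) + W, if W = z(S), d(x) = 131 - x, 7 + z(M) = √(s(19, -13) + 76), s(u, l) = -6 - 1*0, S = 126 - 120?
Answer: 233 + √70 ≈ 241.37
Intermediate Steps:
S = 6
s(u, l) = -6 (s(u, l) = -6 + 0 = -6)
z(M) = -7 + √70 (z(M) = -7 + √(-6 + 76) = -7 + √70)
W = -7 + √70 ≈ 1.3666
d(-109) + W = (131 - 1*(-109)) + (-7 + √70) = (131 + 109) + (-7 + √70) = 240 + (-7 + √70) = 233 + √70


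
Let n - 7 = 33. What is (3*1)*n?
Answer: 120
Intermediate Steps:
n = 40 (n = 7 + 33 = 40)
(3*1)*n = (3*1)*40 = 3*40 = 120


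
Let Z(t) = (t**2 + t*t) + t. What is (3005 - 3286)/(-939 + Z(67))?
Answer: -281/8106 ≈ -0.034666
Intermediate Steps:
Z(t) = t + 2*t**2 (Z(t) = (t**2 + t**2) + t = 2*t**2 + t = t + 2*t**2)
(3005 - 3286)/(-939 + Z(67)) = (3005 - 3286)/(-939 + 67*(1 + 2*67)) = -281/(-939 + 67*(1 + 134)) = -281/(-939 + 67*135) = -281/(-939 + 9045) = -281/8106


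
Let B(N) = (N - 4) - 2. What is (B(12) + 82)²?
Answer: 7744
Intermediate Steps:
B(N) = -6 + N (B(N) = (-4 + N) - 2 = -6 + N)
(B(12) + 82)² = ((-6 + 12) + 82)² = (6 + 82)² = 88² = 7744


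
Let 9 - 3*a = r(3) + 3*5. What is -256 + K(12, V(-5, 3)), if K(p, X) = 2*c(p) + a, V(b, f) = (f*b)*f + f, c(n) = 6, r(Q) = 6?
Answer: -248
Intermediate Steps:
V(b, f) = f + b*f² (V(b, f) = (b*f)*f + f = b*f² + f = f + b*f²)
a = -4 (a = 3 - (6 + 3*5)/3 = 3 - (6 + 15)/3 = 3 - ⅓*21 = 3 - 7 = -4)
K(p, X) = 8 (K(p, X) = 2*6 - 4 = 12 - 4 = 8)
-256 + K(12, V(-5, 3)) = -256 + 8 = -248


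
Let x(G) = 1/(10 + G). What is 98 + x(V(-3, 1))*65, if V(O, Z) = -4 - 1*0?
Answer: 653/6 ≈ 108.83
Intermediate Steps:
V(O, Z) = -4 (V(O, Z) = -4 + 0 = -4)
98 + x(V(-3, 1))*65 = 98 + 65/(10 - 4) = 98 + 65/6 = 653/6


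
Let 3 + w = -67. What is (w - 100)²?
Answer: 28900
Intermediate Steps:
w = -70 (w = -3 - 67 = -70)
(w - 100)² = (-70 - 100)² = (-170)² = 28900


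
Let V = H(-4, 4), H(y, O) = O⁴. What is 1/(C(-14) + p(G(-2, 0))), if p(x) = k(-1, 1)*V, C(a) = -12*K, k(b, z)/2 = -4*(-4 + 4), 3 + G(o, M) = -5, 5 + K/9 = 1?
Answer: 1/432 ≈ 0.0023148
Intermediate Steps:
K = -36 (K = -45 + 9*1 = -45 + 9 = -36)
G(o, M) = -8 (G(o, M) = -3 - 5 = -8)
k(b, z) = 0 (k(b, z) = 2*(-4*(-4 + 4)) = 2*(-4*0) = 2*0 = 0)
V = 256 (V = 4⁴ = 256)
C(a) = 432 (C(a) = -12*(-36) = 432)
p(x) = 0 (p(x) = 0*256 = 0)
1/(C(-14) + p(G(-2, 0))) = 1/(432 + 0) = 1/432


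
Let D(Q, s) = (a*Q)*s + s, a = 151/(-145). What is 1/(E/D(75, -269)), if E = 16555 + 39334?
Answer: 601484/1620781 ≈ 0.37111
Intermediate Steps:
a = -151/145 (a = 151*(-1/145) = -151/145 ≈ -1.0414)
E = 55889
D(Q, s) = s - 151*Q*s/145 (D(Q, s) = (-151*Q/145)*s + s = -151*Q*s/145 + s = s - 151*Q*s/145)
1/(E/D(75, -269)) = 1/(55889/(((1/145)*(-269)*(145 - 151*75)))) = 1/(55889/(((1/145)*(-269)*(145 - 11325)))) = 1/(55889/(((1/145)*(-269)*(-11180)))) = 1/(55889/(601484/29)) = 1/(55889*(29/601484)) = 1/(1620781/601484) = 601484/1620781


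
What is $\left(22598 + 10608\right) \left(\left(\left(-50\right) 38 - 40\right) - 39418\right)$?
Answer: $-1373333748$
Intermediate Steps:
$\left(22598 + 10608\right) \left(\left(\left(-50\right) 38 - 40\right) - 39418\right) = 33206 \left(\left(-1900 - 40\right) - 39418\right) = 33206 \left(-1940 - 39418\right) = 33206 \left(-41358\right) = -1373333748$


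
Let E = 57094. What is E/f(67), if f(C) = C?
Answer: 57094/67 ≈ 852.15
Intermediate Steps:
E/f(67) = 57094/67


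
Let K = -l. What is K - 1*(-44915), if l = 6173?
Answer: 38742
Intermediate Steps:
K = -6173 (K = -1*6173 = -6173)
K - 1*(-44915) = -6173 - 1*(-44915) = -6173 + 44915 = 38742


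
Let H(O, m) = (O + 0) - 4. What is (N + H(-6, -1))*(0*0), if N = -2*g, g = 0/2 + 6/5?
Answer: 0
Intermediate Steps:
g = 6/5 (g = 0*(½) + 6*(⅕) = 0 + 6/5 = 6/5 ≈ 1.2000)
N = -12/5 (N = -2*6/5 = -12/5 ≈ -2.4000)
H(O, m) = -4 + O (H(O, m) = O - 4 = -4 + O)
(N + H(-6, -1))*(0*0) = (-12/5 + (-4 - 6))*(0*0) = (-12/5 - 10)*0 = -62/5*0 = 0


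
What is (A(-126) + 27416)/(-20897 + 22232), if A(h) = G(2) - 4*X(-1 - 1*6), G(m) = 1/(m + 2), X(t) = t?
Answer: 109777/5340 ≈ 20.557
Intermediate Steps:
G(m) = 1/(2 + m)
A(h) = 113/4 (A(h) = 1/(2 + 2) - 4*(-1 - 1*6) = 1/4 - 4*(-1 - 6) = ¼ - 4*(-7) = ¼ + 28 = 113/4)
(A(-126) + 27416)/(-20897 + 22232) = (113/4 + 27416)/(-20897 + 22232) = (109777/4)/1335 = (109777/4)*(1/1335) = 109777/5340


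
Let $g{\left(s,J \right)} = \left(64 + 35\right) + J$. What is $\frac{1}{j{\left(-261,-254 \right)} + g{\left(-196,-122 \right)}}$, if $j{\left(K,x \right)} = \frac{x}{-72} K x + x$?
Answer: $\frac{2}{467187} \approx 4.2809 \cdot 10^{-6}$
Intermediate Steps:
$g{\left(s,J \right)} = 99 + J$
$j{\left(K,x \right)} = x - \frac{K x^{2}}{72}$ ($j{\left(K,x \right)} = x \left(- \frac{1}{72}\right) K x + x = - \frac{x}{72} K x + x = - \frac{K x}{72} x + x = - \frac{K x^{2}}{72} + x = x - \frac{K x^{2}}{72}$)
$\frac{1}{j{\left(-261,-254 \right)} + g{\left(-196,-122 \right)}} = \frac{1}{\frac{1}{72} \left(-254\right) \left(72 - \left(-261\right) \left(-254\right)\right) + \left(99 - 122\right)} = \frac{1}{\frac{1}{72} \left(-254\right) \left(72 - 66294\right) - 23} = \frac{1}{\frac{1}{72} \left(-254\right) \left(-66222\right) - 23} = \frac{1}{\frac{467233}{2} - 23} = \frac{1}{\frac{467187}{2}} = \frac{2}{467187}$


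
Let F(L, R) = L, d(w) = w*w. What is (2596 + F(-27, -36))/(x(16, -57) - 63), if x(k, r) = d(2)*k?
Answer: 2569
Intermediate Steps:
d(w) = w**2
x(k, r) = 4*k (x(k, r) = 2**2*k = 4*k)
(2596 + F(-27, -36))/(x(16, -57) - 63) = (2596 - 27)/(4*16 - 63) = 2569/(64 - 63) = 2569/1 = 2569*1 = 2569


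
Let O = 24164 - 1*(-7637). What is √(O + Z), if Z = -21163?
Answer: 3*√1182 ≈ 103.14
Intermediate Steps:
O = 31801 (O = 24164 + 7637 = 31801)
√(O + Z) = √(31801 - 21163) = √10638 = 3*√1182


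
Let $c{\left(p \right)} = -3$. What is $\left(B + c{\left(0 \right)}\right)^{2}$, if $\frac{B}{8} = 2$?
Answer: $169$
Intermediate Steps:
$B = 16$ ($B = 8 \cdot 2 = 16$)
$\left(B + c{\left(0 \right)}\right)^{2} = \left(16 - 3\right)^{2} = 13^{2} = 169$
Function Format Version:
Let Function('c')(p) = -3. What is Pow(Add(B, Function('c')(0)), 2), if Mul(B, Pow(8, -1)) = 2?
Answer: 169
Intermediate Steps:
B = 16 (B = Mul(8, 2) = 16)
Pow(Add(B, Function('c')(0)), 2) = Pow(Add(16, -3), 2) = Pow(13, 2) = 169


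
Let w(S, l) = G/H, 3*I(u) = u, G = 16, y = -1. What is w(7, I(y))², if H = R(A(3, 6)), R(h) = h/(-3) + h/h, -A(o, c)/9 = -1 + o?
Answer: 256/49 ≈ 5.2245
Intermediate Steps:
A(o, c) = 9 - 9*o (A(o, c) = -9*(-1 + o) = 9 - 9*o)
I(u) = u/3
R(h) = 1 - h/3 (R(h) = h*(-⅓) + 1 = -h/3 + 1 = 1 - h/3)
H = 7 (H = 1 - (9 - 9*3)/3 = 1 - (9 - 27)/3 = 1 - ⅓*(-18) = 1 + 6 = 7)
w(S, l) = 16/7
w(7, I(y))² = (16/7)² = 256/49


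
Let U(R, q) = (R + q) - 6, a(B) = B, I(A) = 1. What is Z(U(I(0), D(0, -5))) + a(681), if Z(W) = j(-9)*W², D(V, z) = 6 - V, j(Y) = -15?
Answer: 666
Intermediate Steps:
U(R, q) = -6 + R + q
Z(W) = -15*W²
Z(U(I(0), D(0, -5))) + a(681) = -15*(-6 + 1 + (6 - 1*0))² + 681 = -15*(-6 + 1 + (6 + 0))² + 681 = -15*(-6 + 1 + 6)² + 681 = -15*1² + 681 = -15*1 + 681 = -15 + 681 = 666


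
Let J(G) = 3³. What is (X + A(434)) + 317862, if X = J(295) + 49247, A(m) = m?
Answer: 367570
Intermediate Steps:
J(G) = 27
X = 49274 (X = 27 + 49247 = 49274)
(X + A(434)) + 317862 = (49274 + 434) + 317862 = 49708 + 317862 = 367570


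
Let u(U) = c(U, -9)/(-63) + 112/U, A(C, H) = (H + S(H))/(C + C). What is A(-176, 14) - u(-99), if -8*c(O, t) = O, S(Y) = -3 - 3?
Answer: 7235/5544 ≈ 1.3050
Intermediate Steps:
S(Y) = -6
A(C, H) = (-6 + H)/(2*C) (A(C, H) = (H - 6)/(C + C) = (-6 + H)/((2*C)) = (-6 + H)*(1/(2*C)) = (-6 + H)/(2*C))
c(O, t) = -O/8
u(U) = 112/U + U/504 (u(U) = -U/8/(-63) + 112/U = -U/8*(-1/63) + 112/U = U/504 + 112/U = 112/U + U/504)
A(-176, 14) - u(-99) = (½)*(-6 + 14)/(-176) - (112/(-99) + (1/504)*(-99)) = (½)*(-1/176)*8 - (112*(-1/99) - 11/56) = -1/44 - (-112/99 - 11/56) = -1/44 - 1*(-7361/5544) = -1/44 + 7361/5544 = 7235/5544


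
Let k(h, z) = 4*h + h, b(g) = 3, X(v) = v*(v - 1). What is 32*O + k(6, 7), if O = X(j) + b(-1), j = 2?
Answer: 190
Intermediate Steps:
X(v) = v*(-1 + v)
k(h, z) = 5*h
O = 5 (O = 2*(-1 + 2) + 3 = 2*1 + 3 = 2 + 3 = 5)
32*O + k(6, 7) = 32*5 + 5*6 = 160 + 30 = 190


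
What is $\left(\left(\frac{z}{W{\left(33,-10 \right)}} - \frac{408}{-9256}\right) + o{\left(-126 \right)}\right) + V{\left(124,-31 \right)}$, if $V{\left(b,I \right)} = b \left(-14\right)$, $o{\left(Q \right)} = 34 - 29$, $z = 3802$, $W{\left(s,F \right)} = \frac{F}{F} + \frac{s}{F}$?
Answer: $- \frac{90051608}{26611} \approx -3384.0$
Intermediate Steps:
$W{\left(s,F \right)} = 1 + \frac{s}{F}$
$o{\left(Q \right)} = 5$
$V{\left(b,I \right)} = - 14 b$
$\left(\left(\frac{z}{W{\left(33,-10 \right)}} - \frac{408}{-9256}\right) + o{\left(-126 \right)}\right) + V{\left(124,-31 \right)} = \left(\left(\frac{3802}{\frac{1}{-10} \left(-10 + 33\right)} - \frac{408}{-9256}\right) + 5\right) - 1736 = \left(\left(\frac{3802}{\left(- \frac{1}{10}\right) 23} - - \frac{51}{1157}\right) + 5\right) - 1736 = \left(\left(\frac{3802}{- \frac{23}{10}} + \frac{51}{1157}\right) + 5\right) - 1736 = \left(\left(3802 \left(- \frac{10}{23}\right) + \frac{51}{1157}\right) + 5\right) - 1736 = \left(\left(- \frac{38020}{23} + \frac{51}{1157}\right) + 5\right) - 1736 = \left(- \frac{43987967}{26611} + 5\right) - 1736 = - \frac{43854912}{26611} - 1736 = - \frac{90051608}{26611}$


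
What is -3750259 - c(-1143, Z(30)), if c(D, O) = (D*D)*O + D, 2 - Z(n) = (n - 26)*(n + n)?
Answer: 307185746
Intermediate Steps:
Z(n) = 2 - 2*n*(-26 + n) (Z(n) = 2 - (n - 26)*(n + n) = 2 - (-26 + n)*2*n = 2 - 2*n*(-26 + n))
c(D, O) = D + O*D² (c(D, O) = D²*O + D = O*D² + D = D + O*D²)
-3750259 - c(-1143, Z(30)) = -3750259 - (-1143)*(1 - 1143*(2 - 2*30² + 52*30)) = -3750259 - (-1143)*(1 - 1143*(2 - 2*900 + 1560)) = -3750259 - (-1143)*(1 - 1143*(2 - 1800 + 1560)) = -3750259 - (-1143)*(1 - 1143*(-238)) = -3750259 - (-1143)*(1 + 272034) = -3750259 - (-1143)*272035 = -3750259 - 1*(-310936005) = -3750259 + 310936005 = 307185746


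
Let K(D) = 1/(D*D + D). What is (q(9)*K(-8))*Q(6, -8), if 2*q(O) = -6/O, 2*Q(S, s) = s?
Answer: 1/42 ≈ 0.023810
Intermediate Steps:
Q(S, s) = s/2
q(O) = -3/O (q(O) = (-6/O)/2 = -3/O)
K(D) = 1/(D + D**2) (K(D) = 1/(D**2 + D) = 1/(D + D**2))
(q(9)*K(-8))*Q(6, -8) = ((-3/9)*(1/((-8)*(1 - 8))))*((1/2)*(-8)) = ((-3*1/9)*(-1/8/(-7)))*(-4) = -(-1)*(-1)/(24*7)*(-4) = -1/3*1/56*(-4) = -1/168*(-4) = 1/42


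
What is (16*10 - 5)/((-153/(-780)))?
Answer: 40300/51 ≈ 790.20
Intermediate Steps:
(16*10 - 5)/((-153/(-780))) = (160 - 5)/((-153*(-1/780))) = 155/(51/260) = 155*(260/51) = 40300/51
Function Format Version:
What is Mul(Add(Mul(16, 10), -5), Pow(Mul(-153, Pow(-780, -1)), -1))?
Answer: Rational(40300, 51) ≈ 790.20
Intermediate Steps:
Mul(Add(Mul(16, 10), -5), Pow(Mul(-153, Pow(-780, -1)), -1)) = Mul(Add(160, -5), Pow(Mul(-153, Rational(-1, 780)), -1)) = Mul(155, Pow(Rational(51, 260), -1)) = Mul(155, Rational(260, 51)) = Rational(40300, 51)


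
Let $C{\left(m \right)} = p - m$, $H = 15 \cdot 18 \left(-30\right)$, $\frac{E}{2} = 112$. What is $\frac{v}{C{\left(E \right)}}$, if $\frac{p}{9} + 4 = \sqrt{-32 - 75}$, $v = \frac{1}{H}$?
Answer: $\frac{13}{30888135} + \frac{i \sqrt{107}}{68640300} \approx 4.2087 \cdot 10^{-7} + 1.507 \cdot 10^{-7} i$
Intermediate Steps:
$E = 224$ ($E = 2 \cdot 112 = 224$)
$H = -8100$ ($H = 270 \left(-30\right) = -8100$)
$v = - \frac{1}{8100}$ ($v = \frac{1}{-8100} = - \frac{1}{8100} \approx -0.00012346$)
$p = -36 + 9 i \sqrt{107}$ ($p = -36 + 9 \sqrt{-32 - 75} = -36 + 9 \sqrt{-107} = -36 + 9 i \sqrt{107} \approx -36.0 + 93.097 i$)
$C{\left(m \right)} = -36 - m + 9 i \sqrt{107}$ ($C{\left(m \right)} = \left(-36 + 9 i \sqrt{107}\right) - m = -36 - m + 9 i \sqrt{107}$)
$\frac{v}{C{\left(E \right)}} = - \frac{1}{8100 \left(-36 - 224 + 9 i \sqrt{107}\right)} = - \frac{1}{8100 \left(-260 + 9 i \sqrt{107}\right)}$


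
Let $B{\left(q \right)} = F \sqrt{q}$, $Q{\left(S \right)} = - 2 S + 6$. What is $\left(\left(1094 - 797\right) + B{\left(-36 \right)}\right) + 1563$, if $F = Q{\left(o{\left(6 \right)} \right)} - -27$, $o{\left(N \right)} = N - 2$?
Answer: $1860 + 150 i \approx 1860.0 + 150.0 i$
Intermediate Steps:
$o{\left(N \right)} = -2 + N$
$Q{\left(S \right)} = 6 - 2 S$
$F = 25$ ($F = \left(6 - 2 \left(-2 + 6\right)\right) - -27 = \left(6 - 8\right) + 27 = -2 + 27 = 25$)
$B{\left(q \right)} = 25 \sqrt{q}$
$\left(\left(1094 - 797\right) + B{\left(-36 \right)}\right) + 1563 = \left(\left(1094 - 797\right) + 25 \sqrt{-36}\right) + 1563 = \left(\left(1094 - 797\right) + 25 \cdot 6 i\right) + 1563 = \left(297 + 150 i\right) + 1563 = 1860 + 150 i$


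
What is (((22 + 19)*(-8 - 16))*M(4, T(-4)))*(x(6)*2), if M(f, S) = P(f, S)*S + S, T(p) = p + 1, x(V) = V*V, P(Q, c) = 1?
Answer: 425088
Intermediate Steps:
x(V) = V²
T(p) = 1 + p
M(f, S) = 2*S (M(f, S) = 1*S + S = S + S = 2*S)
(((22 + 19)*(-8 - 16))*M(4, T(-4)))*(x(6)*2) = (((22 + 19)*(-8 - 16))*(2*(1 - 4)))*(6²*2) = ((41*(-24))*(2*(-3)))*(36*2) = -984*(-6)*72 = 5904*72 = 425088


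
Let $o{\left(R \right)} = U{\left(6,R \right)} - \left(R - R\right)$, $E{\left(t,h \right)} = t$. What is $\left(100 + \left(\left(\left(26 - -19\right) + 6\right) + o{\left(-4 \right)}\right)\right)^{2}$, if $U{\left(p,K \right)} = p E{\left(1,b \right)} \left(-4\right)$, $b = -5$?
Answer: $16129$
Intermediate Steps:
$U{\left(p,K \right)} = - 4 p$ ($U{\left(p,K \right)} = p 1 \left(-4\right) = p \left(-4\right) = - 4 p$)
$o{\left(R \right)} = -24$ ($o{\left(R \right)} = \left(-4\right) 6 - \left(R - R\right) = -24 - 0 = -24 + 0 = -24$)
$\left(100 + \left(\left(\left(26 - -19\right) + 6\right) + o{\left(-4 \right)}\right)\right)^{2} = \left(100 + \left(\left(\left(26 - -19\right) + 6\right) - 24\right)\right)^{2} = \left(100 + \left(\left(\left(26 + 19\right) + 6\right) - 24\right)\right)^{2} = \left(100 + \left(\left(45 + 6\right) - 24\right)\right)^{2} = \left(100 + \left(51 - 24\right)\right)^{2} = \left(100 + 27\right)^{2} = 127^{2} = 16129$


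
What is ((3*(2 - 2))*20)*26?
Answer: 0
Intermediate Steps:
((3*(2 - 2))*20)*26 = ((3*0)*20)*26 = (0*20)*26 = 0*26 = 0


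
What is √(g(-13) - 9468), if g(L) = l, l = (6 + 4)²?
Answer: 2*I*√2342 ≈ 96.788*I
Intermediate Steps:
l = 100 (l = 10² = 100)
g(L) = 100
√(g(-13) - 9468) = √(100 - 9468) = √(-9368) = 2*I*√2342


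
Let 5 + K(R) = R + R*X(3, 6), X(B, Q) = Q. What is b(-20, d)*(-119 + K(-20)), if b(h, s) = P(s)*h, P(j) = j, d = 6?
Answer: 31680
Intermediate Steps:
b(h, s) = h*s (b(h, s) = s*h = h*s)
K(R) = -5 + 7*R (K(R) = -5 + (R + R*6) = -5 + (R + 6*R) = -5 + 7*R)
b(-20, d)*(-119 + K(-20)) = (-20*6)*(-119 + (-5 + 7*(-20))) = -120*(-119 + (-5 - 140)) = -120*(-119 - 145) = -120*(-264) = 31680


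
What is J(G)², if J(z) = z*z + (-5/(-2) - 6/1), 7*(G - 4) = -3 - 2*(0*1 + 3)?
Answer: 143641/9604 ≈ 14.956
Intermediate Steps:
G = 19/7 (G = 4 + (-3 - 2*(0*1 + 3))/7 = 4 + (-3 - 2*(0 + 3))/7 = 4 + (-3 - 2*3)/7 = 4 + (-3 - 6)/7 = 4 + (⅐)*(-9) = 4 - 9/7 = 19/7 ≈ 2.7143)
J(z) = -7/2 + z² (J(z) = z² + (-5*(-½) - 6*1) = z² + (5/2 - 6) = z² - 7/2 = -7/2 + z²)
J(G)² = (-7/2 + (19/7)²)² = (-7/2 + 361/49)² = (379/98)² = 143641/9604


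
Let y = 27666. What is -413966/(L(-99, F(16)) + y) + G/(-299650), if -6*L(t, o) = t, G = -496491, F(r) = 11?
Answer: -44120319917/3318024450 ≈ -13.297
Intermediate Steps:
L(t, o) = -t/6
-413966/(L(-99, F(16)) + y) + G/(-299650) = -413966/(-1/6*(-99) + 27666) - 496491/(-299650) = -413966/(33/2 + 27666) - 496491*(-1/299650) = -413966/55365/2 + 496491/299650 = -413966*2/55365 + 496491/299650 = -827932/55365 + 496491/299650 = -44120319917/3318024450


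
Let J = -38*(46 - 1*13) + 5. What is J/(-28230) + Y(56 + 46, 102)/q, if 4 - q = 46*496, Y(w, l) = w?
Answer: 1067197/26832615 ≈ 0.039772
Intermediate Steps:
q = -22812 (q = 4 - 46*496 = 4 - 1*22816 = 4 - 22816 = -22812)
J = -1249 (J = -38*(46 - 13) + 5 = -38*33 + 5 = -1254 + 5 = -1249)
J/(-28230) + Y(56 + 46, 102)/q = -1249/(-28230) + (56 + 46)/(-22812) = -1249*(-1/28230) + 102*(-1/22812) = 1249/28230 - 17/3802 = 1067197/26832615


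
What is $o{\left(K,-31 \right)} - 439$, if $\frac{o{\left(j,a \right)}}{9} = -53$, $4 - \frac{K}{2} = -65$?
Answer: $-916$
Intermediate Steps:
$K = 138$ ($K = 8 - -130 = 8 + 130 = 138$)
$o{\left(j,a \right)} = -477$ ($o{\left(j,a \right)} = 9 \left(-53\right) = -477$)
$o{\left(K,-31 \right)} - 439 = -477 - 439 = -916$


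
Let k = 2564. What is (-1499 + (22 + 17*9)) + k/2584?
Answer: -854663/646 ≈ -1323.0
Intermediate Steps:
(-1499 + (22 + 17*9)) + k/2584 = (-1499 + (22 + 17*9)) + 2564/2584 = (-1499 + (22 + 153)) + 2564*(1/2584) = (-1499 + 175) + 641/646 = -1324 + 641/646 = -854663/646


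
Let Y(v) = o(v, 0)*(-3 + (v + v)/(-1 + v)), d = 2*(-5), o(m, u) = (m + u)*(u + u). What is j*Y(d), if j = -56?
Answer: 0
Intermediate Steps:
o(m, u) = 2*u*(m + u) (o(m, u) = (m + u)*(2*u) = 2*u*(m + u))
d = -10
Y(v) = 0 (Y(v) = (2*0*(v + 0))*(-3 + (v + v)/(-1 + v)) = (2*0*v)*(-3 + (2*v)/(-1 + v)) = 0*(-3 + 2*v/(-1 + v)) = 0)
j*Y(d) = -56*0 = 0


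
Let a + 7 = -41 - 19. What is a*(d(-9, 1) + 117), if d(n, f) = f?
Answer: -7906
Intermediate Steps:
a = -67 (a = -7 + (-41 - 19) = -7 - 60 = -67)
a*(d(-9, 1) + 117) = -67*(1 + 117) = -67*118 = -7906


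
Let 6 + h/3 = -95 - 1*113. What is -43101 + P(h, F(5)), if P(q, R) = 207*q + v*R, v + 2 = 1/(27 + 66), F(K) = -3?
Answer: -5455660/31 ≈ -1.7599e+5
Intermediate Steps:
h = -642 (h = -18 + 3*(-95 - 1*113) = -18 + 3*(-95 - 113) = -18 + 3*(-208) = -18 - 624 = -642)
v = -185/93 (v = -2 + 1/(27 + 66) = -2 + 1/93 = -185/93 ≈ -1.9892)
P(q, R) = 207*q - 185*R/93
-43101 + P(h, F(5)) = -43101 + (207*(-642) - 185/93*(-3)) = -43101 + (-132894 + 185/31) = -43101 - 4119529/31 = -5455660/31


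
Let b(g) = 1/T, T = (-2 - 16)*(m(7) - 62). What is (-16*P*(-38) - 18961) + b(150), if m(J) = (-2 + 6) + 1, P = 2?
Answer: -18206369/1026 ≈ -17745.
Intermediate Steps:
m(J) = 5 (m(J) = 4 + 1 = 5)
T = 1026 (T = (-2 - 16)*(5 - 62) = -18*(-57) = 1026)
b(g) = 1/1026
(-16*P*(-38) - 18961) + b(150) = (-32*(-38) - 18961) + 1/1026 = (-16*(-76) - 18961) + 1/1026 = (1216 - 18961) + 1/1026 = -17745 + 1/1026 = -18206369/1026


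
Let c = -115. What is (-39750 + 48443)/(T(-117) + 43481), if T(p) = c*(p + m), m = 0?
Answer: 8693/56936 ≈ 0.15268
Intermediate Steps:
T(p) = -115*p (T(p) = -115*(p + 0) = -115*p)
(-39750 + 48443)/(T(-117) + 43481) = (-39750 + 48443)/(-115*(-117) + 43481) = 8693/(13455 + 43481) = 8693/56936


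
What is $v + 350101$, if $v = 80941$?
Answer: $431042$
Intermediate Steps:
$v + 350101 = 80941 + 350101 = 431042$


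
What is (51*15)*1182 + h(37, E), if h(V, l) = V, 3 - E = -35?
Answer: 904267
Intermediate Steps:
E = 38 (E = 3 - 1*(-35) = 3 + 35 = 38)
(51*15)*1182 + h(37, E) = (51*15)*1182 + 37 = 765*1182 + 37 = 904230 + 37 = 904267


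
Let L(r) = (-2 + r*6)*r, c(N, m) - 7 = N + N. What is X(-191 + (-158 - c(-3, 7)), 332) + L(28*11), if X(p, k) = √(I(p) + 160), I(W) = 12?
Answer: 568568 + 2*√43 ≈ 5.6858e+5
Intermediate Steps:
c(N, m) = 7 + 2*N (c(N, m) = 7 + (N + N) = 7 + 2*N)
L(r) = r*(-2 + 6*r) (L(r) = (-2 + 6*r)*r = r*(-2 + 6*r))
X(p, k) = 2*√43 (X(p, k) = √(12 + 160) = √172 = 2*√43)
X(-191 + (-158 - c(-3, 7)), 332) + L(28*11) = 2*√43 + 2*(28*11)*(-1 + 3*(28*11)) = 2*√43 + 2*308*(-1 + 3*308) = 2*√43 + 2*308*(-1 + 924) = 2*√43 + 2*308*923 = 2*√43 + 568568 = 568568 + 2*√43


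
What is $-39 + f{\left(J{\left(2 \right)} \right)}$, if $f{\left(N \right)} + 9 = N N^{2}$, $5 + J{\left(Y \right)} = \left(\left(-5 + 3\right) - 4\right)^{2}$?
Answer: $29743$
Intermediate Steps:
$J{\left(Y \right)} = 31$ ($J{\left(Y \right)} = -5 + \left(\left(-5 + 3\right) - 4\right)^{2} = -5 + \left(-2 - 4\right)^{2} = -5 + \left(-6\right)^{2} = -5 + 36 = 31$)
$f{\left(N \right)} = -9 + N^{3}$ ($f{\left(N \right)} = -9 + N N^{2} = -9 + N^{3}$)
$-39 + f{\left(J{\left(2 \right)} \right)} = -39 - \left(9 - 31^{3}\right) = -39 + \left(-9 + 29791\right) = -39 + 29782 = 29743$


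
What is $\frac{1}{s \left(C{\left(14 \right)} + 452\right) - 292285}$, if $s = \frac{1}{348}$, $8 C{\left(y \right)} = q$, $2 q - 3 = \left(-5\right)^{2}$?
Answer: $- \frac{464}{135619635} \approx -3.4213 \cdot 10^{-6}$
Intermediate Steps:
$q = 14$ ($q = \frac{3}{2} + \frac{\left(-5\right)^{2}}{2} = \frac{3}{2} + \frac{1}{2} \cdot 25 = \frac{3}{2} + \frac{25}{2} = 14$)
$C{\left(y \right)} = \frac{7}{4}$ ($C{\left(y \right)} = \frac{1}{8} \cdot 14 = \frac{7}{4}$)
$s = \frac{1}{348} \approx 0.0028736$
$\frac{1}{s \left(C{\left(14 \right)} + 452\right) - 292285} = \frac{1}{\frac{\frac{7}{4} + 452}{348} - 292285} = \frac{1}{\frac{1}{348} \cdot \frac{1815}{4} - 292285} = \frac{1}{\frac{605}{464} - 292285} = \frac{1}{- \frac{135619635}{464}} = - \frac{464}{135619635}$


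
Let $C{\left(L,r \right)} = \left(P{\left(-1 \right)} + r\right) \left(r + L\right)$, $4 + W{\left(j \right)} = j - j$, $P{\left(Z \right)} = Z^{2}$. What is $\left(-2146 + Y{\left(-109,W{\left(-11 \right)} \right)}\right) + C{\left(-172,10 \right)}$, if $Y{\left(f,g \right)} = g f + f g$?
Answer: $-3056$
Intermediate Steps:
$W{\left(j \right)} = -4$ ($W{\left(j \right)} = -4 + \left(j - j\right) = -4 + 0 = -4$)
$Y{\left(f,g \right)} = 2 f g$ ($Y{\left(f,g \right)} = f g + f g = 2 f g$)
$C{\left(L,r \right)} = \left(1 + r\right) \left(L + r\right)$ ($C{\left(L,r \right)} = \left(\left(-1\right)^{2} + r\right) \left(r + L\right) = \left(1 + r\right) \left(L + r\right)$)
$\left(-2146 + Y{\left(-109,W{\left(-11 \right)} \right)}\right) + C{\left(-172,10 \right)} = \left(-2146 + 2 \left(-109\right) \left(-4\right)\right) + \left(-172 + 10 + 10^{2} - 1720\right) = \left(-2146 + 872\right) + \left(-172 + 10 + 100 - 1720\right) = -1274 - 1782 = -3056$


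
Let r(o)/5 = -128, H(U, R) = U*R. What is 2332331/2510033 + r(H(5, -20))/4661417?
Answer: 639432997171/688253558633 ≈ 0.92907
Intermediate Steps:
H(U, R) = R*U
r(o) = -640 (r(o) = 5*(-128) = -640)
2332331/2510033 + r(H(5, -20))/4661417 = 2332331/2510033 - 640/4661417 = 639432997171/688253558633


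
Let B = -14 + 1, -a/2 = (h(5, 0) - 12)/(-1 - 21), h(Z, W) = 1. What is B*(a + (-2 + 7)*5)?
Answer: -312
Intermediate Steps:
a = -1 (a = -2*(1 - 12)/(-1 - 21) = -(-22)/(-22) = -(-22)*(-1)/22 = -2*1/2 = -1)
B = -13
B*(a + (-2 + 7)*5) = -13*(-1 + (-2 + 7)*5) = -13*(-1 + 5*5) = -13*(-1 + 25) = -13*24 = -312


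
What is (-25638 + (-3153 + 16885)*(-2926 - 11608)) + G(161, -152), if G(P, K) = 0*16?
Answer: -199606526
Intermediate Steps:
G(P, K) = 0
(-25638 + (-3153 + 16885)*(-2926 - 11608)) + G(161, -152) = (-25638 + (-3153 + 16885)*(-2926 - 11608)) + 0 = (-25638 + 13732*(-14534)) + 0 = (-25638 - 199580888) + 0 = -199606526 + 0 = -199606526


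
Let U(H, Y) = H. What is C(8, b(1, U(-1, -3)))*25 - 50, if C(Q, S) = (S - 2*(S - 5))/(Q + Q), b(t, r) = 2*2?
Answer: -325/8 ≈ -40.625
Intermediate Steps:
b(t, r) = 4
C(Q, S) = (10 - S)/(2*Q) (C(Q, S) = (S - 2*(-5 + S))/((2*Q)) = (S + (10 - 2*S))*(1/(2*Q)) = (10 - S)*(1/(2*Q)) = (10 - S)/(2*Q))
C(8, b(1, U(-1, -3)))*25 - 50 = ((½)*(10 - 1*4)/8)*25 - 50 = ((½)*(⅛)*(10 - 4))*25 - 50 = ((½)*(⅛)*6)*25 - 50 = (3/8)*25 - 50 = 75/8 - 50 = -325/8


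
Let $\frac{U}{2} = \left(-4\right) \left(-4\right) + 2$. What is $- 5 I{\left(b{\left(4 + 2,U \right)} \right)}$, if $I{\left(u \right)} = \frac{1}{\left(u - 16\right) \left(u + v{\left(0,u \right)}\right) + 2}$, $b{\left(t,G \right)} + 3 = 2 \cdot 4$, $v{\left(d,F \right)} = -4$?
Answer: $\frac{5}{9} \approx 0.55556$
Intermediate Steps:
$U = 36$ ($U = 2 \left(\left(-4\right) \left(-4\right) + 2\right) = 2 \left(16 + 2\right) = 2 \cdot 18 = 36$)
$b{\left(t,G \right)} = 5$ ($b{\left(t,G \right)} = -3 + 2 \cdot 4 = -3 + 8 = 5$)
$I{\left(u \right)} = \frac{1}{2 + \left(-16 + u\right) \left(-4 + u\right)}$ ($I{\left(u \right)} = \frac{1}{\left(u - 16\right) \left(u - 4\right) + 2} = \frac{1}{\left(-16 + u\right) \left(-4 + u\right) + 2} = \frac{1}{2 + \left(-16 + u\right) \left(-4 + u\right)}$)
$- 5 I{\left(b{\left(4 + 2,U \right)} \right)} = - \frac{5}{66 + 5^{2} - 100} = - \frac{5}{66 + 25 - 100} = - \frac{5}{-9} = \left(-5\right) \left(- \frac{1}{9}\right) = \frac{5}{9}$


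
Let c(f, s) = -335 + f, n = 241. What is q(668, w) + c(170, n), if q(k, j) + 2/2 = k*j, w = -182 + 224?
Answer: 27890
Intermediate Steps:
w = 42
q(k, j) = -1 + j*k (q(k, j) = -1 + k*j = -1 + j*k)
q(668, w) + c(170, n) = (-1 + 42*668) + (-335 + 170) = (-1 + 28056) - 165 = 28055 - 165 = 27890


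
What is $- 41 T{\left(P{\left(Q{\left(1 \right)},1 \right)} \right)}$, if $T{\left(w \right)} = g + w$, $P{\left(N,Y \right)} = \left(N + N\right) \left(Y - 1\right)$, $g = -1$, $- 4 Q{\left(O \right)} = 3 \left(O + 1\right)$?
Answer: $41$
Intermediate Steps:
$Q{\left(O \right)} = - \frac{3}{4} - \frac{3 O}{4}$ ($Q{\left(O \right)} = - \frac{3 \left(O + 1\right)}{4} = - \frac{3 \left(1 + O\right)}{4} = - \frac{3 + 3 O}{4} = - \frac{3}{4} - \frac{3 O}{4}$)
$P{\left(N,Y \right)} = 2 N \left(-1 + Y\right)$
$T{\left(w \right)} = -1 + w$
$- 41 T{\left(P{\left(Q{\left(1 \right)},1 \right)} \right)} = - 41 \left(-1 + 2 \left(- \frac{3}{4} - \frac{3}{4}\right) \left(-1 + 1\right)\right) = - 41 \left(-1 + 2 \left(- \frac{3}{4} - \frac{3}{4}\right) 0\right) = - 41 \left(-1 + 2 \left(- \frac{3}{2}\right) 0\right) = - 41 \left(-1 + 0\right) = \left(-41\right) \left(-1\right) = 41$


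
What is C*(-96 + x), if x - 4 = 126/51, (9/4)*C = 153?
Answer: -6088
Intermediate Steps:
C = 68 (C = (4/9)*153 = 68)
x = 110/17 (x = 4 + 126/51 = 4 + 126*(1/51) = 4 + 42/17 = 110/17 ≈ 6.4706)
C*(-96 + x) = 68*(-96 + 110/17) = 68*(-1522/17) = -6088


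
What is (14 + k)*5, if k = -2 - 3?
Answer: 45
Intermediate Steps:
k = -5
(14 + k)*5 = (14 - 5)*5 = 9*5 = 45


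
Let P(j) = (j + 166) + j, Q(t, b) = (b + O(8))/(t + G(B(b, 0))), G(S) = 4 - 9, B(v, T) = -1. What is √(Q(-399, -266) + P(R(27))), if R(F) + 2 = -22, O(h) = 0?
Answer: √4841738/202 ≈ 10.893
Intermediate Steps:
R(F) = -24 (R(F) = -2 - 22 = -24)
G(S) = -5
Q(t, b) = b/(-5 + t) (Q(t, b) = (b + 0)/(t - 5) = b/(-5 + t))
P(j) = 166 + 2*j (P(j) = (166 + j) + j = 166 + 2*j)
√(Q(-399, -266) + P(R(27))) = √(-266/(-5 - 399) + (166 + 2*(-24))) = √(-266/(-404) + (166 - 48)) = √(-266*(-1/404) + 118) = √(133/202 + 118) = √(23969/202) = √4841738/202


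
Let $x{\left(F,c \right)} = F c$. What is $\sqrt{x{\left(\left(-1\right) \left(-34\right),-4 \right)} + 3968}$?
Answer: $2 \sqrt{958} \approx 61.903$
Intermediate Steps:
$\sqrt{x{\left(\left(-1\right) \left(-34\right),-4 \right)} + 3968} = \sqrt{\left(-1\right) \left(-34\right) \left(-4\right) + 3968} = \sqrt{34 \left(-4\right) + 3968} = \sqrt{-136 + 3968} = \sqrt{3832} = 2 \sqrt{958}$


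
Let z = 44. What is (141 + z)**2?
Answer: 34225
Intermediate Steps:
(141 + z)**2 = (141 + 44)**2 = 185**2 = 34225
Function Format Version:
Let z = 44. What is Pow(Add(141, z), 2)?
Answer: 34225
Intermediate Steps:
Pow(Add(141, z), 2) = Pow(Add(141, 44), 2) = Pow(185, 2) = 34225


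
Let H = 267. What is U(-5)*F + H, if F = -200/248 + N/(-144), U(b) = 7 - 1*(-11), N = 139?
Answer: 58307/248 ≈ 235.11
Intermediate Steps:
U(b) = 18 (U(b) = 7 + 11 = 18)
F = -7909/4464 (F = -200/248 + 139/(-144) = -200*1/248 + 139*(-1/144) = -25/31 - 139/144 = -7909/4464 ≈ -1.7717)
U(-5)*F + H = 18*(-7909/4464) + 267 = -7909/248 + 267 = 58307/248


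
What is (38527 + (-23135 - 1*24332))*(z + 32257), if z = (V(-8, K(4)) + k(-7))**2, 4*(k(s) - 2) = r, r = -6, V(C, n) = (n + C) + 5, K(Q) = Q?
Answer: -288397695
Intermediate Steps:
V(C, n) = 5 + C + n (V(C, n) = (C + n) + 5 = 5 + C + n)
k(s) = 1/2 (k(s) = 2 + (1/4)*(-6) = 2 - 3/2 = 1/2)
z = 9/4 (z = ((5 - 8 + 4) + 1/2)**2 = (1 + 1/2)**2 = (3/2)**2 = 9/4 ≈ 2.2500)
(38527 + (-23135 - 1*24332))*(z + 32257) = (38527 + (-23135 - 1*24332))*(9/4 + 32257) = (38527 + (-23135 - 24332))*(129037/4) = (38527 - 47467)*(129037/4) = -8940*129037/4 = -288397695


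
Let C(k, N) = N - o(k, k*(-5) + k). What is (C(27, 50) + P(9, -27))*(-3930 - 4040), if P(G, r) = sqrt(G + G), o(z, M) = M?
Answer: -1259260 - 23910*sqrt(2) ≈ -1.2931e+6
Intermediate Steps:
P(G, r) = sqrt(2)*sqrt(G) (P(G, r) = sqrt(2*G) = sqrt(2)*sqrt(G))
C(k, N) = N + 4*k (C(k, N) = N - (k*(-5) + k) = N - (-5*k + k) = N - (-4)*k = N + 4*k)
(C(27, 50) + P(9, -27))*(-3930 - 4040) = ((50 + 4*27) + sqrt(2)*sqrt(9))*(-3930 - 4040) = ((50 + 108) + sqrt(2)*3)*(-7970) = (158 + 3*sqrt(2))*(-7970) = -1259260 - 23910*sqrt(2)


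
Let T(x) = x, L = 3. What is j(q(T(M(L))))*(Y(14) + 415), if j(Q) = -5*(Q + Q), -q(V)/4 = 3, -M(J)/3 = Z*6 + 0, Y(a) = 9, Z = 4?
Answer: 50880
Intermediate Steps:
M(J) = -72 (M(J) = -3*(4*6 + 0) = -3*(24 + 0) = -3*24 = -72)
q(V) = -12 (q(V) = -4*3 = -12)
j(Q) = -10*Q
j(q(T(M(L))))*(Y(14) + 415) = (-10*(-12))*(9 + 415) = 120*424 = 50880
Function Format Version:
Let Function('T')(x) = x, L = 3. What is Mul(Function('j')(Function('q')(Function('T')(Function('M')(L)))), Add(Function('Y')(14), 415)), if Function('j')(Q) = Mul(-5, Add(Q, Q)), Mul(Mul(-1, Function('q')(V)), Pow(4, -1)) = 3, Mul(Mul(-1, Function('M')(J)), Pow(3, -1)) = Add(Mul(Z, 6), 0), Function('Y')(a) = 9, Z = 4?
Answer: 50880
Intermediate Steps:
Function('M')(J) = -72 (Function('M')(J) = Mul(-3, Add(Mul(4, 6), 0)) = Mul(-3, Add(24, 0)) = Mul(-3, 24) = -72)
Function('q')(V) = -12 (Function('q')(V) = Mul(-4, 3) = -12)
Function('j')(Q) = Mul(-10, Q) (Function('j')(Q) = Mul(-5, Mul(2, Q)) = Mul(-10, Q))
Mul(Function('j')(Function('q')(Function('T')(Function('M')(L)))), Add(Function('Y')(14), 415)) = Mul(Mul(-10, -12), Add(9, 415)) = Mul(120, 424) = 50880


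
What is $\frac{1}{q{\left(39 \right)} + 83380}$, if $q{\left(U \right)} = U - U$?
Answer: $\frac{1}{83380} \approx 1.1993 \cdot 10^{-5}$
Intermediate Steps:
$q{\left(U \right)} = 0$
$\frac{1}{q{\left(39 \right)} + 83380} = \frac{1}{0 + 83380} = \frac{1}{83380}$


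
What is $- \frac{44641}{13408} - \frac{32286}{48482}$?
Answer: $- \frac{1298587825}{325023328} \approx -3.9954$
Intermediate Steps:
$- \frac{44641}{13408} - \frac{32286}{48482} = \left(-44641\right) \frac{1}{13408} - \frac{16143}{24241} = - \frac{44641}{13408} - \frac{16143}{24241} = - \frac{1298587825}{325023328}$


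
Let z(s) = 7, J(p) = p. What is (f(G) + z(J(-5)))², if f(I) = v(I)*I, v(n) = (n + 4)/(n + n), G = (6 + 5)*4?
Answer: 961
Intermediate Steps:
G = 44 (G = 11*4 = 44)
v(n) = (4 + n)/(2*n) (v(n) = (4 + n)/((2*n)) = (4 + n)*(1/(2*n)) = (4 + n)/(2*n))
f(I) = 2 + I/2 (f(I) = ((4 + I)/(2*I))*I = 2 + I/2)
(f(G) + z(J(-5)))² = ((2 + (½)*44) + 7)² = ((2 + 22) + 7)² = (24 + 7)² = 31² = 961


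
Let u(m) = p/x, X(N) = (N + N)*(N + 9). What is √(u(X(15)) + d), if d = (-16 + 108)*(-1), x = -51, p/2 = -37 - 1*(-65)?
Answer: 2*I*√60537/51 ≈ 9.6487*I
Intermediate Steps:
p = 56 (p = 2*(-37 - 1*(-65)) = 2*(-37 + 65) = 2*28 = 56)
X(N) = 2*N*(9 + N) (X(N) = (2*N)*(9 + N) = 2*N*(9 + N))
u(m) = -56/51 (u(m) = 56/(-51) = 56*(-1/51) = -56/51)
d = -92 (d = 92*(-1) = -92)
√(u(X(15)) + d) = √(-56/51 - 92) = √(-4748/51) = 2*I*√60537/51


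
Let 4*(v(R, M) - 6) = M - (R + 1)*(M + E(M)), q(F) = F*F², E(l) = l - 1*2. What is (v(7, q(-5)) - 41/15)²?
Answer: 815730721/3600 ≈ 2.2659e+5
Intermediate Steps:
E(l) = -2 + l (E(l) = l - 2 = -2 + l)
q(F) = F³
v(R, M) = 6 + M/4 - (1 + R)*(-2 + 2*M)/4 (v(R, M) = 6 + (M - (R + 1)*(M + (-2 + M)))/4 = 6 + (M - (1 + R)*(-2 + 2*M))/4 = 6 + (M/4 - (1 + R)*(-2 + 2*M)/4) = 6 + M/4 - (1 + R)*(-2 + 2*M)/4)
(v(7, q(-5)) - 41/15)² = ((13/2 - ¼*(-5)³ - ¼*(-5)³*7 - ¼*7*(-2 + (-5)³)) - 41/15)² = ((13/2 - ¼*(-125) - ¼*(-125)*7 - ¼*7*(-2 - 125)) - 41*1/15)² = ((13/2 + 125/4 + 875/4 - ¼*7*(-127)) - 41/15)² = ((13/2 + 125/4 + 875/4 + 889/4) - 41/15)² = (1915/4 - 41/15)² = (28561/60)² = 815730721/3600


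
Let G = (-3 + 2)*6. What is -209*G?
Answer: 1254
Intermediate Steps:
G = -6 (G = -1*6 = -6)
-209*G = -209*(-6) = 1254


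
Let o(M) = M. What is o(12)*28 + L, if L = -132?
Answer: 204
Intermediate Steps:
o(12)*28 + L = 12*28 - 132 = 336 - 132 = 204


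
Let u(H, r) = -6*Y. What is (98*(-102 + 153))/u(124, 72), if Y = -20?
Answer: 833/20 ≈ 41.650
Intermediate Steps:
u(H, r) = 120 (u(H, r) = -6*(-20) = 120)
(98*(-102 + 153))/u(124, 72) = (98*(-102 + 153))/120 = (98*51)*(1/120) = 4998*(1/120) = 833/20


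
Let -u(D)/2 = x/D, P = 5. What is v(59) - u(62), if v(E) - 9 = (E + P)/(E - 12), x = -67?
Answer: 11948/1457 ≈ 8.2004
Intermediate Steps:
u(D) = 134/D (u(D) = -(-134)/D = 134/D)
v(E) = 9 + (5 + E)/(-12 + E) (v(E) = 9 + (E + 5)/(E - 12) = 9 + (5 + E)/(-12 + E))
v(59) - u(62) = (-103 + 10*59)/(-12 + 59) - 134/62 = (-103 + 590)/47 - 134/62 = (1/47)*487 - 1*67/31 = 487/47 - 67/31 = 11948/1457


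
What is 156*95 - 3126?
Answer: 11694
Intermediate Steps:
156*95 - 3126 = 14820 - 3126 = 11694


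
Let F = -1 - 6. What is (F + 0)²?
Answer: 49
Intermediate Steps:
F = -7
(F + 0)² = (-7 + 0)² = (-7)² = 49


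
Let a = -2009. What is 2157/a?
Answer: -2157/2009 ≈ -1.0737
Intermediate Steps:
2157/a = 2157/(-2009) = 2157*(-1/2009) = -2157/2009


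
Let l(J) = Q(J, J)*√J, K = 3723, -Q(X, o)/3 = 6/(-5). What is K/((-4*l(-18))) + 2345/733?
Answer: 2345/733 + 6205*I*√2/144 ≈ 3.1992 + 60.939*I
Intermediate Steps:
Q(X, o) = 18/5 (Q(X, o) = -18/(-5) = -18*(-1)/5 = -3*(-6/5) = 18/5)
l(J) = 18*√J/5
K/((-4*l(-18))) + 2345/733 = 3723/((-72*√(-18)/5)) + 2345/733 = 3723/((-72*3*I*√2/5)) + 2345*(1/733) = 3723/((-216*I*√2/5)) + 2345/733 = 3723*(5*I*√2/432) + 2345/733 = 6205*I*√2/144 + 2345/733 = 2345/733 + 6205*I*√2/144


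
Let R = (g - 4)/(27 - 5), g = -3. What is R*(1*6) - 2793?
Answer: -30744/11 ≈ -2794.9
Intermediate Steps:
R = -7/22 (R = (-3 - 4)/(27 - 5) = -7/22 ≈ -0.31818)
R*(1*6) - 2793 = -7*6/22 - 2793 = -7/22*6 - 2793 = -21/11 - 2793 = -30744/11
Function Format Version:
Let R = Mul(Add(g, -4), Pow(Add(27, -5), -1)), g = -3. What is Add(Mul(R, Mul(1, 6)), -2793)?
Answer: Rational(-30744, 11) ≈ -2794.9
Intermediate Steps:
R = Rational(-7, 22) (R = Mul(Add(-3, -4), Pow(Add(27, -5), -1)) = Mul(-7, Pow(22, -1)) = Mul(-7, Rational(1, 22)) = Rational(-7, 22) ≈ -0.31818)
Add(Mul(R, Mul(1, 6)), -2793) = Add(Mul(Rational(-7, 22), Mul(1, 6)), -2793) = Add(Mul(Rational(-7, 22), 6), -2793) = Add(Rational(-21, 11), -2793) = Rational(-30744, 11)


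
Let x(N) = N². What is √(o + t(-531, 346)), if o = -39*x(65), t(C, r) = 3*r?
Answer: 3*I*√18193 ≈ 404.64*I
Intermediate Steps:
o = -164775 (o = -39*65² = -39*4225 = -164775)
√(o + t(-531, 346)) = √(-164775 + 3*346) = √(-164775 + 1038) = √(-163737) = 3*I*√18193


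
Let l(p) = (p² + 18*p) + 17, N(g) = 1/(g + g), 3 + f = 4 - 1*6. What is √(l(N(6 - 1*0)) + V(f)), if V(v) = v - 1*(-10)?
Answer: √3385/12 ≈ 4.8484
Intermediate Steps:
f = -5 (f = -3 + (4 - 1*6) = -3 + (4 - 6) = -3 - 2 = -5)
N(g) = 1/(2*g)
V(v) = 10 + v (V(v) = v + 10 = 10 + v)
l(p) = 17 + p² + 18*p
√(l(N(6 - 1*0)) + V(f)) = √((17 + (1/(2*(6 - 1*0)))² + 18*(1/(2*(6 - 1*0)))) + (10 - 5)) = √((17 + (1/(2*(6 + 0)))² + 18*(1/(2*(6 + 0)))) + 5) = √((17 + ((½)/6)² + 18*((½)/6)) + 5) = √((17 + ((½)*(⅙))² + 18*((½)*(⅙))) + 5) = √((17 + (1/12)² + 18*(1/12)) + 5) = √((17 + 1/144 + 3/2) + 5) = √(2665/144 + 5) = √(3385/144) = √3385/12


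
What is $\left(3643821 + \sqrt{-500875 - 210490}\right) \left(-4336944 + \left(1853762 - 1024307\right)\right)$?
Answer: $-12780662075469 - 3507489 i \sqrt{711365} \approx -1.2781 \cdot 10^{13} - 2.9583 \cdot 10^{9} i$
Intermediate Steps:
$\left(3643821 + \sqrt{-500875 - 210490}\right) \left(-4336944 + \left(1853762 - 1024307\right)\right) = \left(3643821 + \sqrt{-711365}\right) \left(-4336944 + \left(1853762 - 1024307\right)\right) = \left(3643821 + i \sqrt{711365}\right) \left(-4336944 + 829455\right) = \left(3643821 + i \sqrt{711365}\right) \left(-3507489\right) = -12780662075469 - 3507489 i \sqrt{711365}$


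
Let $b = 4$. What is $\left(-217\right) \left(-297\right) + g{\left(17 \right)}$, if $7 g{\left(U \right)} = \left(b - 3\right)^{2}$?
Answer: $\frac{451144}{7} \approx 64449.0$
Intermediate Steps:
$g{\left(U \right)} = \frac{1}{7}$ ($g{\left(U \right)} = \frac{\left(4 - 3\right)^{2}}{7} = \frac{1^{2}}{7} = \frac{1}{7} \cdot 1 = \frac{1}{7}$)
$\left(-217\right) \left(-297\right) + g{\left(17 \right)} = \left(-217\right) \left(-297\right) + \frac{1}{7} = 64449 + \frac{1}{7} = \frac{451144}{7}$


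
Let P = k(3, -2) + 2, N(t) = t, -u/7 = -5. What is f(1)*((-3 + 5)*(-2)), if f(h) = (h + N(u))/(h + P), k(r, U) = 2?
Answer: -144/5 ≈ -28.800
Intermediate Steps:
u = 35 (u = -7*(-5) = 35)
P = 4 (P = 2 + 2 = 4)
f(h) = (35 + h)/(4 + h) (f(h) = (h + 35)/(h + 4) = (35 + h)/(4 + h))
f(1)*((-3 + 5)*(-2)) = ((35 + 1)/(4 + 1))*((-3 + 5)*(-2)) = (36/5)*(2*(-2)) = ((⅕)*36)*(-4) = (36/5)*(-4) = -144/5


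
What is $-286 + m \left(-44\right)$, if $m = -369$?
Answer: $15950$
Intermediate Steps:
$-286 + m \left(-44\right) = -286 - -16236 = -286 + 16236 = 15950$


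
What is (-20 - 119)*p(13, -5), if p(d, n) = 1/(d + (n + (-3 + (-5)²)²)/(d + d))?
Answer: -3614/817 ≈ -4.4235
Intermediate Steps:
p(d, n) = 1/(d + (484 + n)/(2*d)) (p(d, n) = 1/(d + (n + (-3 + 25)²)/((2*d))) = 1/(d + (n + 22²)*(1/(2*d))) = 1/(d + (n + 484)*(1/(2*d))) = 1/(d + (484 + n)*(1/(2*d))) = 1/(d + (484 + n)/(2*d)))
(-20 - 119)*p(13, -5) = (-20 - 119)*(2*13/(484 - 5 + 2*13²)) = -278*13/(484 - 5 + 2*169) = -278*13/(484 - 5 + 338) = -278*13/817 = -139*26/817 = -3614/817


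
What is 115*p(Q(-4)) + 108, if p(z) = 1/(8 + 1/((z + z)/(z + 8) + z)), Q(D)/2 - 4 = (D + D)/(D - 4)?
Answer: 98872/809 ≈ 122.22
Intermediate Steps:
Q(D) = 8 + 4*D/(-4 + D) (Q(D) = 8 + 2*((D + D)/(D - 4)) = 8 + 2*((2*D)/(-4 + D)) = 8 + 2*(2*D/(-4 + D)) = 8 + 4*D/(-4 + D))
p(z) = 1/(8 + 1/(z + 2*z/(8 + z))) (p(z) = 1/(8 + 1/((2*z)/(8 + z) + z)) = 1/(8 + 1/(2*z/(8 + z) + z)) = 1/(8 + 1/(z + 2*z/(8 + z))))
115*p(Q(-4)) + 108 = 115*((4*(-8 + 3*(-4))/(-4 - 4))*(10 + 4*(-8 + 3*(-4))/(-4 - 4))/(8 + 8*(4*(-8 + 3*(-4))/(-4 - 4))² + 81*(4*(-8 + 3*(-4))/(-4 - 4)))) + 108 = 115*((4*(-8 - 12)/(-8))*(10 + 4*(-8 - 12)/(-8))/(8 + 8*(4*(-8 - 12)/(-8))² + 81*(4*(-8 - 12)/(-8)))) + 108 = 115*((4*(-⅛)*(-20))*(10 + 4*(-⅛)*(-20))/(8 + 8*(4*(-⅛)*(-20))² + 81*(4*(-⅛)*(-20)))) + 108 = 115*(10*(10 + 10)/(8 + 8*10² + 81*10)) + 108 = 115*(10*20/(8 + 8*100 + 810)) + 108 = 115*(10*20/(8 + 800 + 810)) + 108 = 115*(10*20/1618) + 108 = 115*(10*(1/1618)*20) + 108 = 115*(100/809) + 108 = 11500/809 + 108 = 98872/809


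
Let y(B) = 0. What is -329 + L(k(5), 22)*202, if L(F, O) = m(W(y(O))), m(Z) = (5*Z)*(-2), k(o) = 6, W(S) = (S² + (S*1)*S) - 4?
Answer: 7751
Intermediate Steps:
W(S) = -4 + 2*S² (W(S) = (S² + S*S) - 4 = (S² + S²) - 4 = 2*S² - 4 = -4 + 2*S²)
m(Z) = -10*Z
L(F, O) = 40 (L(F, O) = -10*(-4 + 2*0²) = -10*(-4 + 2*0) = -10*(-4 + 0) = -10*(-4) = 40)
-329 + L(k(5), 22)*202 = -329 + 40*202 = -329 + 8080 = 7751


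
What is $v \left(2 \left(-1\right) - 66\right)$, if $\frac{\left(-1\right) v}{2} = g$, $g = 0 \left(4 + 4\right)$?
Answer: $0$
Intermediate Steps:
$g = 0$ ($g = 0 \cdot 8 = 0$)
$v = 0$ ($v = \left(-2\right) 0 = 0$)
$v \left(2 \left(-1\right) - 66\right) = 0 \left(2 \left(-1\right) - 66\right) = 0 \left(-2 - 66\right) = 0 \left(-68\right) = 0$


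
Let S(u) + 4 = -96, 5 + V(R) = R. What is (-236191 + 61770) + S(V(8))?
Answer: -174521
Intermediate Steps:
V(R) = -5 + R
S(u) = -100 (S(u) = -4 - 96 = -100)
(-236191 + 61770) + S(V(8)) = (-236191 + 61770) - 100 = -174421 - 100 = -174521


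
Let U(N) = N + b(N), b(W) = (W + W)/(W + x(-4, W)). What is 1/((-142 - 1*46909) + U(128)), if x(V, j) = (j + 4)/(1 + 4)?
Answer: -193/9055819 ≈ -2.1312e-5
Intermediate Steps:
x(V, j) = ⅘ + j/5 (x(V, j) = (4 + j)/5 = (4 + j)*(⅕) = ⅘ + j/5)
b(W) = 2*W/(⅘ + 6*W/5) (b(W) = (W + W)/(W + (⅘ + W/5)) = (2*W)/(⅘ + 6*W/5) = 2*W/(⅘ + 6*W/5))
U(N) = N + 5*N/(2 + 3*N)
1/((-142 - 1*46909) + U(128)) = 1/((-142 - 1*46909) + 128*(7 + 3*128)/(2 + 3*128)) = 1/((-142 - 46909) + 128*(7 + 384)/(2 + 384)) = 1/(-47051 + 128*391/386) = 1/(-47051 + 128*(1/386)*391) = 1/(-47051 + 25024/193) = 1/(-9055819/193) = -193/9055819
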